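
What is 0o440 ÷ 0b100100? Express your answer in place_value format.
Convert 0o440 (octal) → 4×64 + 4×8 = 288 (decimal)
Convert 0b100100 (binary) → 32 + 4 = 36 (decimal)
Compute 288 ÷ 36 = 8
Convert 8 (decimal) → 8 ones (place-value notation)
8 ones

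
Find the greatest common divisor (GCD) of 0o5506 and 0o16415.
Convert 0o5506 (octal) → 5×512 + 5×64 + 6 = 2886 (decimal)
Convert 0o16415 (octal) → 1×4096 + 6×512 + 4×64 + 1×8 + 5 = 7437 (decimal)
Compute gcd(2886, 7437) = 111
111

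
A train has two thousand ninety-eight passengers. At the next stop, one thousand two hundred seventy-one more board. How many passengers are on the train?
Convert two thousand ninety-eight (English words) → 2×1000 + 98 = 2098 (decimal)
Convert one thousand two hundred seventy-one (English words) → 1×1000 + 2×100 + 71 = 1271 (decimal)
Compute 2098 + 1271 = 3369
3369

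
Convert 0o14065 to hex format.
Convert 0o14065 (octal) → 1×4096 + 4×512 + 6×8 + 5 = 6197 (decimal)
Convert 6197 (decimal) → 6197 = 1×4096 + 8×256 + 3×16 + 5 → 0x1835 (hexadecimal)
0x1835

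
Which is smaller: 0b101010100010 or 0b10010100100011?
Convert 0b101010100010 (binary) → 2048 + 512 + 128 + 32 + 2 = 2722 (decimal)
Convert 0b10010100100011 (binary) → 8192 + 1024 + 256 + 32 + 2 + 1 = 9507 (decimal)
Compare 2722 vs 9507: smaller = 2722
2722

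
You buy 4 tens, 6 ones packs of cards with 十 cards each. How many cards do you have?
Convert 十 (Chinese numeral) → 1×10 = 10 (decimal)
Convert 4 tens, 6 ones (place-value notation) → 4×10 + 6 = 46 (decimal)
Compute 10 × 46 = 460
460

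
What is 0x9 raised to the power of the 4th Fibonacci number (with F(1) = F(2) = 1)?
Convert 0x9 (hexadecimal) → 9 (decimal)
Convert the 4th Fibonacci number (with F(1) = F(2) = 1) (Fibonacci index) → 1, 1, 2, 3 → 3 (decimal)
Compute 9 ^ 3 = 729
729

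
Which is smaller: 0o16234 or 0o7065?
Convert 0o16234 (octal) → 1×4096 + 6×512 + 2×64 + 3×8 + 4 = 7324 (decimal)
Convert 0o7065 (octal) → 7×512 + 6×8 + 5 = 3637 (decimal)
Compare 7324 vs 3637: smaller = 3637
3637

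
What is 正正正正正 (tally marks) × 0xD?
Convert 正正正正正 (tally marks) → 5 + 5 + 5 + 5 + 5 = 25 (decimal)
Convert 0xD (hexadecimal) → 13 (decimal)
Compute 25 × 13 = 325
325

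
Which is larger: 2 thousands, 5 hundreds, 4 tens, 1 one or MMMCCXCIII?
Convert 2 thousands, 5 hundreds, 4 tens, 1 one (place-value notation) → 2×1000 + 5×100 + 4×10 + 1 = 2541 (decimal)
Convert MMMCCXCIII (Roman numeral) → 1000 + 1000 + 1000 + 100 + 100 + 90 + 1 + 1 + 1 = 3293 (decimal)
Compare 2541 vs 3293: larger = 3293
3293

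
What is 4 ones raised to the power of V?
Convert 4 ones (place-value notation) → 4 (decimal)
Convert V (Roman numeral) → 5 (decimal)
Compute 4 ^ 5 = 1024
1024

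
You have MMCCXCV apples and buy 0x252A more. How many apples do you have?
Convert MMCCXCV (Roman numeral) → 1000 + 1000 + 100 + 100 + 90 + 5 = 2295 (decimal)
Convert 0x252A (hexadecimal) → 2×4096 + 5×256 + 2×16 + 10 = 9514 (decimal)
Compute 2295 + 9514 = 11809
11809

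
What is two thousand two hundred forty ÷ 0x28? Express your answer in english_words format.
Convert two thousand two hundred forty (English words) → 2×1000 + 2×100 + 40 = 2240 (decimal)
Convert 0x28 (hexadecimal) → 2×16 + 8 = 40 (decimal)
Compute 2240 ÷ 40 = 56
Convert 56 (decimal) → fifty-six (English words)
fifty-six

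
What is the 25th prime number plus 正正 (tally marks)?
The 25th prime number = 97
Convert 正正 (tally marks) → 5 + 5 = 10 (decimal)
Compute 97 + 10 = 107
107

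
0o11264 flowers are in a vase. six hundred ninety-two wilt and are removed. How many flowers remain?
Convert 0o11264 (octal) → 1×4096 + 1×512 + 2×64 + 6×8 + 4 = 4788 (decimal)
Convert six hundred ninety-two (English words) → 6×100 + 92 = 692 (decimal)
Compute 4788 - 692 = 4096
4096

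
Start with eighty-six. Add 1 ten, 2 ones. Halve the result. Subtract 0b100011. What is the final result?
Convert eighty-six (English words) → 86 (decimal)
Start: 86
Convert 1 ten, 2 ones (place-value notation) → 1×10 + 2 = 12 (decimal)
86 + 12 = 98
98 ÷ 2 = 49
Convert 0b100011 (binary) → 32 + 2 + 1 = 35 (decimal)
49 - 35 = 14
14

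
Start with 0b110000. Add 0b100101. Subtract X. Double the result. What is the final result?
Convert 0b110000 (binary) → 32 + 16 = 48 (decimal)
Start: 48
Convert 0b100101 (binary) → 32 + 4 + 1 = 37 (decimal)
48 + 37 = 85
Convert X (Roman numeral) → 10 (decimal)
85 - 10 = 75
75 × 2 = 150
150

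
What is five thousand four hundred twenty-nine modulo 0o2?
Convert five thousand four hundred twenty-nine (English words) → 5×1000 + 4×100 + 29 = 5429 (decimal)
Convert 0o2 (octal) → 2 (decimal)
Compute 5429 mod 2 = 1
1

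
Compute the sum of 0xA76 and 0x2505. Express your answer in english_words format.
Convert 0xA76 (hexadecimal) → 10×256 + 7×16 + 6 = 2678 (decimal)
Convert 0x2505 (hexadecimal) → 2×4096 + 5×256 + 5 = 9477 (decimal)
Compute 2678 + 9477 = 12155
Convert 12155 (decimal) → 12155 = 12×1000 + 1×100 + 55 → twelve thousand one hundred fifty-five (English words)
twelve thousand one hundred fifty-five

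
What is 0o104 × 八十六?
Convert 0o104 (octal) → 1×64 + 4 = 68 (decimal)
Convert 八十六 (Chinese numeral) → 8×10 + 6 = 86 (decimal)
Compute 68 × 86 = 5848
5848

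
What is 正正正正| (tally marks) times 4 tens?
Convert 正正正正| (tally marks) → 5 + 5 + 5 + 5 + 1 = 21 (decimal)
Convert 4 tens (place-value notation) → 4×10 = 40 (decimal)
Compute 21 × 40 = 840
840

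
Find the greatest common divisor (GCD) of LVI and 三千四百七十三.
Convert LVI (Roman numeral) → 50 + 5 + 1 = 56 (decimal)
Convert 三千四百七十三 (Chinese numeral) → 3×1000 + 4×100 + 7×10 + 3 = 3473 (decimal)
Compute gcd(56, 3473) = 1
1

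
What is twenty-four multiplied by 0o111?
Convert twenty-four (English words) → 24 (decimal)
Convert 0o111 (octal) → 1×64 + 1×8 + 1 = 73 (decimal)
Compute 24 × 73 = 1752
1752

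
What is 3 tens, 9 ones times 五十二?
Convert 3 tens, 9 ones (place-value notation) → 3×10 + 9 = 39 (decimal)
Convert 五十二 (Chinese numeral) → 5×10 + 2 = 52 (decimal)
Compute 39 × 52 = 2028
2028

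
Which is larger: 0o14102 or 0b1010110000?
Convert 0o14102 (octal) → 1×4096 + 4×512 + 1×64 + 2 = 6210 (decimal)
Convert 0b1010110000 (binary) → 512 + 128 + 32 + 16 = 688 (decimal)
Compare 6210 vs 688: larger = 6210
6210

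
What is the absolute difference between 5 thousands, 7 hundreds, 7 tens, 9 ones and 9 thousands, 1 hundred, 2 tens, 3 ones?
Convert 5 thousands, 7 hundreds, 7 tens, 9 ones (place-value notation) → 5×1000 + 7×100 + 7×10 + 9 = 5779 (decimal)
Convert 9 thousands, 1 hundred, 2 tens, 3 ones (place-value notation) → 9×1000 + 1×100 + 2×10 + 3 = 9123 (decimal)
Compute |5779 - 9123| = 3344
3344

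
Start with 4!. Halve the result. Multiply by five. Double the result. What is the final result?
Convert 4! (factorial) → 24 (decimal)
Start: 24
24 ÷ 2 = 12
Convert five (English words) → 5 (decimal)
12 × 5 = 60
60 × 2 = 120
120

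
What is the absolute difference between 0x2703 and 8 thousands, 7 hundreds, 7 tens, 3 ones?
Convert 0x2703 (hexadecimal) → 2×4096 + 7×256 + 3 = 9987 (decimal)
Convert 8 thousands, 7 hundreds, 7 tens, 3 ones (place-value notation) → 8×1000 + 7×100 + 7×10 + 3 = 8773 (decimal)
Compute |9987 - 8773| = 1214
1214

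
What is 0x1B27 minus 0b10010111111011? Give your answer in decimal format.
Convert 0x1B27 (hexadecimal) → 1×4096 + 11×256 + 2×16 + 7 = 6951 (decimal)
Convert 0b10010111111011 (binary) → 8192 + 1024 + 256 + 128 + 64 + 32 + 16 + 8 + 2 + 1 = 9723 (decimal)
Compute 6951 - 9723 = -2772
-2772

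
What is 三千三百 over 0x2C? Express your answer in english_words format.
Convert 三千三百 (Chinese numeral) → 3×1000 + 3×100 = 3300 (decimal)
Convert 0x2C (hexadecimal) → 2×16 + 12 = 44 (decimal)
Compute 3300 ÷ 44 = 75
Convert 75 (decimal) → seventy-five (English words)
seventy-five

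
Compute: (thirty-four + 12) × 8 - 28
Convert thirty-four (English words) → 34 (decimal)
Expression in decimal: (34 + 12) × 8 - 28
Parentheses first: 34 + 12 = 46
Multiply: 46 × 8 = 368
Subtract: 368 - 28 = 340
340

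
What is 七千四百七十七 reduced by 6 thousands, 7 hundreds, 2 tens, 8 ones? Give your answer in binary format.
Convert 七千四百七十七 (Chinese numeral) → 7×1000 + 4×100 + 7×10 + 7 = 7477 (decimal)
Convert 6 thousands, 7 hundreds, 2 tens, 8 ones (place-value notation) → 6×1000 + 7×100 + 2×10 + 8 = 6728 (decimal)
Compute 7477 - 6728 = 749
Convert 749 (decimal) → 749 = 512 + 128 + 64 + 32 + 8 + 4 + 1 → 0b1011101101 (binary)
0b1011101101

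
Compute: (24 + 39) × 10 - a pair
Convert a pair (colloquial) → 2 (decimal)
Expression in decimal: (24 + 39) × 10 - 2
Parentheses first: 24 + 39 = 63
Multiply: 63 × 10 = 630
Subtract: 630 - 2 = 628
628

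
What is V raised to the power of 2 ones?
Convert V (Roman numeral) → 5 (decimal)
Convert 2 ones (place-value notation) → 2 (decimal)
Compute 5 ^ 2 = 25
25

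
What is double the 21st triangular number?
The 21st triangular number = 21×22/2 = 231
Compute 231 × 2 = 462
462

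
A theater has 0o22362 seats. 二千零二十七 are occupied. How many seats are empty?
Convert 0o22362 (octal) → 2×4096 + 2×512 + 3×64 + 6×8 + 2 = 9458 (decimal)
Convert 二千零二十七 (Chinese numeral) → 2×1000 + 2×10 + 7 = 2027 (decimal)
Compute 9458 - 2027 = 7431
7431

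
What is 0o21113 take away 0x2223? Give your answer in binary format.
Convert 0o21113 (octal) → 2×4096 + 1×512 + 1×64 + 1×8 + 3 = 8779 (decimal)
Convert 0x2223 (hexadecimal) → 2×4096 + 2×256 + 2×16 + 3 = 8739 (decimal)
Compute 8779 - 8739 = 40
Convert 40 (decimal) → 40 = 32 + 8 → 0b101000 (binary)
0b101000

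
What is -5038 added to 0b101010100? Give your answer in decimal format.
Convert 0b101010100 (binary) → 256 + 64 + 16 + 4 = 340 (decimal)
Compute -5038 + 340 = -4698
-4698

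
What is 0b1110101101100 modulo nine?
Convert 0b1110101101100 (binary) → 4096 + 2048 + 1024 + 256 + 64 + 32 + 8 + 4 = 7532 (decimal)
Convert nine (English words) → 9 (decimal)
Compute 7532 mod 9 = 8
8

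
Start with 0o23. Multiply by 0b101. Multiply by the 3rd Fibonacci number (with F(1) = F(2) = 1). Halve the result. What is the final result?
Convert 0o23 (octal) → 2×8 + 3 = 19 (decimal)
Start: 19
Convert 0b101 (binary) → 4 + 1 = 5 (decimal)
19 × 5 = 95
Convert the 3rd Fibonacci number (with F(1) = F(2) = 1) (Fibonacci index) → 1, 1, 2 → 2 (decimal)
95 × 2 = 190
190 ÷ 2 = 95
95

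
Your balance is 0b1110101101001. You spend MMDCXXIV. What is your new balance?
Convert 0b1110101101001 (binary) → 4096 + 2048 + 1024 + 256 + 64 + 32 + 8 + 1 = 7529 (decimal)
Convert MMDCXXIV (Roman numeral) → 1000 + 1000 + 500 + 100 + 10 + 10 + 4 = 2624 (decimal)
Compute 7529 - 2624 = 4905
4905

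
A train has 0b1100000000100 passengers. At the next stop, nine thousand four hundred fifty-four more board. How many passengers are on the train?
Convert 0b1100000000100 (binary) → 4096 + 2048 + 4 = 6148 (decimal)
Convert nine thousand four hundred fifty-four (English words) → 9×1000 + 4×100 + 54 = 9454 (decimal)
Compute 6148 + 9454 = 15602
15602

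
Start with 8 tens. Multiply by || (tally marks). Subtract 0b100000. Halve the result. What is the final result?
Convert 8 tens (place-value notation) → 8×10 = 80 (decimal)
Start: 80
Convert || (tally marks) → 2 (decimal)
80 × 2 = 160
Convert 0b100000 (binary) → 32 (decimal)
160 - 32 = 128
128 ÷ 2 = 64
64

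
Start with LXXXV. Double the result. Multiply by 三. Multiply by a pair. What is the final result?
Convert LXXXV (Roman numeral) → 50 + 10 + 10 + 10 + 5 = 85 (decimal)
Start: 85
85 × 2 = 170
Convert 三 (Chinese numeral) → 3 (decimal)
170 × 3 = 510
Convert a pair (colloquial) → 2 (decimal)
510 × 2 = 1020
1020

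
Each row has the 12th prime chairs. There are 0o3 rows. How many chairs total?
Convert the 12th prime (prime index) → 37 (decimal)
Convert 0o3 (octal) → 3 (decimal)
Compute 37 × 3 = 111
111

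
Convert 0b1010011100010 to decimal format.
Convert 0b1010011100010 (binary) → 4096 + 1024 + 128 + 64 + 32 + 2 = 5346 (decimal)
5346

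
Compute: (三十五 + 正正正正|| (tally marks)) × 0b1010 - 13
Convert 三十五 (Chinese numeral) → 3×10 + 5 = 35 (decimal)
Convert 正正正正|| (tally marks) → 5 + 5 + 5 + 5 + 2 = 22 (decimal)
Convert 0b1010 (binary) → 8 + 2 = 10 (decimal)
Expression in decimal: (35 + 22) × 10 - 13
Parentheses first: 35 + 22 = 57
Multiply: 57 × 10 = 570
Subtract: 570 - 13 = 557
557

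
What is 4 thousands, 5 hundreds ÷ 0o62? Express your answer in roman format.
Convert 4 thousands, 5 hundreds (place-value notation) → 4×1000 + 5×100 = 4500 (decimal)
Convert 0o62 (octal) → 6×8 + 2 = 50 (decimal)
Compute 4500 ÷ 50 = 90
Convert 90 (decimal) → XC (Roman numeral)
XC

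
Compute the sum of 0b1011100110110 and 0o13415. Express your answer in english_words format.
Convert 0b1011100110110 (binary) → 4096 + 1024 + 512 + 256 + 32 + 16 + 4 + 2 = 5942 (decimal)
Convert 0o13415 (octal) → 1×4096 + 3×512 + 4×64 + 1×8 + 5 = 5901 (decimal)
Compute 5942 + 5901 = 11843
Convert 11843 (decimal) → 11843 = 11×1000 + 8×100 + 43 → eleven thousand eight hundred forty-three (English words)
eleven thousand eight hundred forty-three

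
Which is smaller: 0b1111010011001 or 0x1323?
Convert 0b1111010011001 (binary) → 4096 + 2048 + 1024 + 512 + 128 + 16 + 8 + 1 = 7833 (decimal)
Convert 0x1323 (hexadecimal) → 1×4096 + 3×256 + 2×16 + 3 = 4899 (decimal)
Compare 7833 vs 4899: smaller = 4899
4899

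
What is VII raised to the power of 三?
Convert VII (Roman numeral) → 5 + 1 + 1 = 7 (decimal)
Convert 三 (Chinese numeral) → 3 (decimal)
Compute 7 ^ 3 = 343
343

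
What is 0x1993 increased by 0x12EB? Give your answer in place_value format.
Convert 0x1993 (hexadecimal) → 1×4096 + 9×256 + 9×16 + 3 = 6547 (decimal)
Convert 0x12EB (hexadecimal) → 1×4096 + 2×256 + 14×16 + 11 = 4843 (decimal)
Compute 6547 + 4843 = 11390
Convert 11390 (decimal) → 11390 = 11×1000 + 3×100 + 9×10 → 11 thousands, 3 hundreds, 9 tens (place-value notation)
11 thousands, 3 hundreds, 9 tens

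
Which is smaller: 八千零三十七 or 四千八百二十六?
Convert 八千零三十七 (Chinese numeral) → 8×1000 + 3×10 + 7 = 8037 (decimal)
Convert 四千八百二十六 (Chinese numeral) → 4×1000 + 8×100 + 2×10 + 6 = 4826 (decimal)
Compare 8037 vs 4826: smaller = 4826
4826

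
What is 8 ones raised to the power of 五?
Convert 8 ones (place-value notation) → 8 (decimal)
Convert 五 (Chinese numeral) → 5 (decimal)
Compute 8 ^ 5 = 32768
32768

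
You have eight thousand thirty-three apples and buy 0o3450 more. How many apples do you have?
Convert eight thousand thirty-three (English words) → 8×1000 + 33 = 8033 (decimal)
Convert 0o3450 (octal) → 3×512 + 4×64 + 5×8 = 1832 (decimal)
Compute 8033 + 1832 = 9865
9865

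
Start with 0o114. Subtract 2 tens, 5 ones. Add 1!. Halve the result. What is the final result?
Convert 0o114 (octal) → 1×64 + 1×8 + 4 = 76 (decimal)
Start: 76
Convert 2 tens, 5 ones (place-value notation) → 2×10 + 5 = 25 (decimal)
76 - 25 = 51
Convert 1! (factorial) → 1 (decimal)
51 + 1 = 52
52 ÷ 2 = 26
26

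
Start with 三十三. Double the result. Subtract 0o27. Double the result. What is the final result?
Convert 三十三 (Chinese numeral) → 3×10 + 3 = 33 (decimal)
Start: 33
33 × 2 = 66
Convert 0o27 (octal) → 2×8 + 7 = 23 (decimal)
66 - 23 = 43
43 × 2 = 86
86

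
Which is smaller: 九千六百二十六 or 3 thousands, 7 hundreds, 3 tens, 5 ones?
Convert 九千六百二十六 (Chinese numeral) → 9×1000 + 6×100 + 2×10 + 6 = 9626 (decimal)
Convert 3 thousands, 7 hundreds, 3 tens, 5 ones (place-value notation) → 3×1000 + 7×100 + 3×10 + 5 = 3735 (decimal)
Compare 9626 vs 3735: smaller = 3735
3735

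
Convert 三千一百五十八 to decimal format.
Convert 三千一百五十八 (Chinese numeral) → 3×1000 + 1×100 + 5×10 + 8 = 3158 (decimal)
3158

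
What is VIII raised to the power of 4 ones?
Convert VIII (Roman numeral) → 5 + 1 + 1 + 1 = 8 (decimal)
Convert 4 ones (place-value notation) → 4 (decimal)
Compute 8 ^ 4 = 4096
4096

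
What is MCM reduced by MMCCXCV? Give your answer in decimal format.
Convert MCM (Roman numeral) → 1000 + 900 = 1900 (decimal)
Convert MMCCXCV (Roman numeral) → 1000 + 1000 + 100 + 100 + 90 + 5 = 2295 (decimal)
Compute 1900 - 2295 = -395
-395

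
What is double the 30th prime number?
The 30th prime number = 113
Compute 113 × 2 = 226
226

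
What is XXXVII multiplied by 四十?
Convert XXXVII (Roman numeral) → 10 + 10 + 10 + 5 + 1 + 1 = 37 (decimal)
Convert 四十 (Chinese numeral) → 4×10 = 40 (decimal)
Compute 37 × 40 = 1480
1480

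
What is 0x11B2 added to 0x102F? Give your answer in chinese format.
Convert 0x11B2 (hexadecimal) → 1×4096 + 1×256 + 11×16 + 2 = 4530 (decimal)
Convert 0x102F (hexadecimal) → 1×4096 + 2×16 + 15 = 4143 (decimal)
Compute 4530 + 4143 = 8673
Convert 8673 (decimal) → 8673 = 8×1000 + 6×100 + 7×10 + 3 → 八千六百七十三 (Chinese numeral)
八千六百七十三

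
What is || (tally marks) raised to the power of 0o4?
Convert || (tally marks) → 2 (decimal)
Convert 0o4 (octal) → 4 (decimal)
Compute 2 ^ 4 = 16
16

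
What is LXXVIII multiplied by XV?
Convert LXXVIII (Roman numeral) → 50 + 10 + 10 + 5 + 1 + 1 + 1 = 78 (decimal)
Convert XV (Roman numeral) → 10 + 5 = 15 (decimal)
Compute 78 × 15 = 1170
1170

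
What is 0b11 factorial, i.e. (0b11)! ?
Convert 0b11 (binary) → 2 + 1 = 3 (decimal)
Compute 3! = 6
6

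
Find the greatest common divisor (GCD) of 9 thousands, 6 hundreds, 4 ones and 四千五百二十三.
Convert 9 thousands, 6 hundreds, 4 ones (place-value notation) → 9×1000 + 6×100 + 4 = 9604 (decimal)
Convert 四千五百二十三 (Chinese numeral) → 4×1000 + 5×100 + 2×10 + 3 = 4523 (decimal)
Compute gcd(9604, 4523) = 1
1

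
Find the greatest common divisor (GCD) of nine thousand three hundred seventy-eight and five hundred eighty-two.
Convert nine thousand three hundred seventy-eight (English words) → 9×1000 + 3×100 + 78 = 9378 (decimal)
Convert five hundred eighty-two (English words) → 5×100 + 82 = 582 (decimal)
Compute gcd(9378, 582) = 6
6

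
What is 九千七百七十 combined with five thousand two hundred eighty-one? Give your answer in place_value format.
Convert 九千七百七十 (Chinese numeral) → 9×1000 + 7×100 + 7×10 = 9770 (decimal)
Convert five thousand two hundred eighty-one (English words) → 5×1000 + 2×100 + 81 = 5281 (decimal)
Compute 9770 + 5281 = 15051
Convert 15051 (decimal) → 15051 = 15×1000 + 5×10 + 1 → 15 thousands, 5 tens, 1 one (place-value notation)
15 thousands, 5 tens, 1 one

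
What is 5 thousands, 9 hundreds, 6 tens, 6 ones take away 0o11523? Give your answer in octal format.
Convert 5 thousands, 9 hundreds, 6 tens, 6 ones (place-value notation) → 5×1000 + 9×100 + 6×10 + 6 = 5966 (decimal)
Convert 0o11523 (octal) → 1×4096 + 1×512 + 5×64 + 2×8 + 3 = 4947 (decimal)
Compute 5966 - 4947 = 1019
Convert 1019 (decimal) → 1019 = 1×512 + 7×64 + 7×8 + 3 → 0o1773 (octal)
0o1773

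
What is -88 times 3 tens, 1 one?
Convert 3 tens, 1 one (place-value notation) → 3×10 + 1 = 31 (decimal)
Compute -88 × 31 = -2728
-2728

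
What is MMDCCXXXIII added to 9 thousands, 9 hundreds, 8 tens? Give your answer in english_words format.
Convert MMDCCXXXIII (Roman numeral) → 1000 + 1000 + 500 + 100 + 100 + 10 + 10 + 10 + 1 + 1 + 1 = 2733 (decimal)
Convert 9 thousands, 9 hundreds, 8 tens (place-value notation) → 9×1000 + 9×100 + 8×10 = 9980 (decimal)
Compute 2733 + 9980 = 12713
Convert 12713 (decimal) → 12713 = 12×1000 + 7×100 + 13 → twelve thousand seven hundred thirteen (English words)
twelve thousand seven hundred thirteen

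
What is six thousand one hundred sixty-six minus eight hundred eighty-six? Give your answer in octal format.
Convert six thousand one hundred sixty-six (English words) → 6×1000 + 1×100 + 66 = 6166 (decimal)
Convert eight hundred eighty-six (English words) → 8×100 + 86 = 886 (decimal)
Compute 6166 - 886 = 5280
Convert 5280 (decimal) → 5280 = 1×4096 + 2×512 + 2×64 + 4×8 → 0o12240 (octal)
0o12240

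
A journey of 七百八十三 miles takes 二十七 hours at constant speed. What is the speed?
Convert 七百八十三 (Chinese numeral) → 7×100 + 8×10 + 3 = 783 (decimal)
Convert 二十七 (Chinese numeral) → 2×10 + 7 = 27 (decimal)
Compute 783 ÷ 27 = 29
29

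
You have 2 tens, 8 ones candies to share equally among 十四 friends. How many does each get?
Convert 2 tens, 8 ones (place-value notation) → 2×10 + 8 = 28 (decimal)
Convert 十四 (Chinese numeral) → 1×10 + 4 = 14 (decimal)
Compute 28 ÷ 14 = 2
2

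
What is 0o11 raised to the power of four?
Convert 0o11 (octal) → 1×8 + 1 = 9 (decimal)
Convert four (English words) → 4 (decimal)
Compute 9 ^ 4 = 6561
6561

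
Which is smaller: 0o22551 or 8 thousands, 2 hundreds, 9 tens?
Convert 0o22551 (octal) → 2×4096 + 2×512 + 5×64 + 5×8 + 1 = 9577 (decimal)
Convert 8 thousands, 2 hundreds, 9 tens (place-value notation) → 8×1000 + 2×100 + 9×10 = 8290 (decimal)
Compare 9577 vs 8290: smaller = 8290
8290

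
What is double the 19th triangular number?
The 19th triangular number = 19×20/2 = 190
Compute 190 × 2 = 380
380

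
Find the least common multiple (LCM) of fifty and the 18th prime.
Convert fifty (English words) → 50 (decimal)
Convert the 18th prime (prime index) → 61 (decimal)
Compute lcm(50, 61) = 3050
3050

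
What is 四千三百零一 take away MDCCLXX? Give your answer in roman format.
Convert 四千三百零一 (Chinese numeral) → 4×1000 + 3×100 + 1 = 4301 (decimal)
Convert MDCCLXX (Roman numeral) → 1000 + 500 + 100 + 100 + 50 + 10 + 10 = 1770 (decimal)
Compute 4301 - 1770 = 2531
Convert 2531 (decimal) → 2531 = 1000 + 1000 + 500 + 10 + 10 + 10 + 1 → MMDXXXI (Roman numeral)
MMDXXXI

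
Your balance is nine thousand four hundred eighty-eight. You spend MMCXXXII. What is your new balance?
Convert nine thousand four hundred eighty-eight (English words) → 9×1000 + 4×100 + 88 = 9488 (decimal)
Convert MMCXXXII (Roman numeral) → 1000 + 1000 + 100 + 10 + 10 + 10 + 1 + 1 = 2132 (decimal)
Compute 9488 - 2132 = 7356
7356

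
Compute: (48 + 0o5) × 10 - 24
Convert 0o5 (octal) → 5 (decimal)
Expression in decimal: (48 + 5) × 10 - 24
Parentheses first: 48 + 5 = 53
Multiply: 53 × 10 = 530
Subtract: 530 - 24 = 506
506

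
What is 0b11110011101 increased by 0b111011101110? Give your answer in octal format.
Convert 0b11110011101 (binary) → 1024 + 512 + 256 + 128 + 16 + 8 + 4 + 1 = 1949 (decimal)
Convert 0b111011101110 (binary) → 2048 + 1024 + 512 + 128 + 64 + 32 + 8 + 4 + 2 = 3822 (decimal)
Compute 1949 + 3822 = 5771
Convert 5771 (decimal) → 5771 = 1×4096 + 3×512 + 2×64 + 1×8 + 3 → 0o13213 (octal)
0o13213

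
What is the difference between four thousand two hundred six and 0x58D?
Convert four thousand two hundred six (English words) → 4×1000 + 2×100 + 6 = 4206 (decimal)
Convert 0x58D (hexadecimal) → 5×256 + 8×16 + 13 = 1421 (decimal)
Difference: |4206 - 1421| = 2785
2785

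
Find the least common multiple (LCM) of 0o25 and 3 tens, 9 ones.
Convert 0o25 (octal) → 2×8 + 5 = 21 (decimal)
Convert 3 tens, 9 ones (place-value notation) → 3×10 + 9 = 39 (decimal)
Compute lcm(21, 39) = 273
273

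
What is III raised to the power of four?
Convert III (Roman numeral) → 1 + 1 + 1 = 3 (decimal)
Convert four (English words) → 4 (decimal)
Compute 3 ^ 4 = 81
81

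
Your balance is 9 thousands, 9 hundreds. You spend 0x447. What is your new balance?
Convert 9 thousands, 9 hundreds (place-value notation) → 9×1000 + 9×100 = 9900 (decimal)
Convert 0x447 (hexadecimal) → 4×256 + 4×16 + 7 = 1095 (decimal)
Compute 9900 - 1095 = 8805
8805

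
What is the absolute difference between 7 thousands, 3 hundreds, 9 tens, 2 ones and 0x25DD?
Convert 7 thousands, 3 hundreds, 9 tens, 2 ones (place-value notation) → 7×1000 + 3×100 + 9×10 + 2 = 7392 (decimal)
Convert 0x25DD (hexadecimal) → 2×4096 + 5×256 + 13×16 + 13 = 9693 (decimal)
Compute |7392 - 9693| = 2301
2301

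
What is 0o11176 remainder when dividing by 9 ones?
Convert 0o11176 (octal) → 1×4096 + 1×512 + 1×64 + 7×8 + 6 = 4734 (decimal)
Convert 9 ones (place-value notation) → 9 (decimal)
Compute 4734 mod 9 = 0
0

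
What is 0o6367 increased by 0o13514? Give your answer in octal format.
Convert 0o6367 (octal) → 6×512 + 3×64 + 6×8 + 7 = 3319 (decimal)
Convert 0o13514 (octal) → 1×4096 + 3×512 + 5×64 + 1×8 + 4 = 5964 (decimal)
Compute 3319 + 5964 = 9283
Convert 9283 (decimal) → 9283 = 2×4096 + 2×512 + 1×64 + 3 → 0o22103 (octal)
0o22103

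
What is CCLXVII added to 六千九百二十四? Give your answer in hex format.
Convert CCLXVII (Roman numeral) → 100 + 100 + 50 + 10 + 5 + 1 + 1 = 267 (decimal)
Convert 六千九百二十四 (Chinese numeral) → 6×1000 + 9×100 + 2×10 + 4 = 6924 (decimal)
Compute 267 + 6924 = 7191
Convert 7191 (decimal) → 7191 = 1×4096 + 12×256 + 1×16 + 7 → 0x1C17 (hexadecimal)
0x1C17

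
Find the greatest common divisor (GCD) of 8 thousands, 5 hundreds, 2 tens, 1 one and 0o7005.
Convert 8 thousands, 5 hundreds, 2 tens, 1 one (place-value notation) → 8×1000 + 5×100 + 2×10 + 1 = 8521 (decimal)
Convert 0o7005 (octal) → 7×512 + 5 = 3589 (decimal)
Compute gcd(8521, 3589) = 1
1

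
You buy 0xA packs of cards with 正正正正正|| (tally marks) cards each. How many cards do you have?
Convert 正正正正正|| (tally marks) → 5 + 5 + 5 + 5 + 5 + 2 = 27 (decimal)
Convert 0xA (hexadecimal) → 10 (decimal)
Compute 27 × 10 = 270
270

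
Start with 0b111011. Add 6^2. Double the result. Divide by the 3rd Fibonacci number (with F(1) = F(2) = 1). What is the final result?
Convert 0b111011 (binary) → 32 + 16 + 8 + 2 + 1 = 59 (decimal)
Start: 59
Convert 6^2 (power) → 36 (decimal)
59 + 36 = 95
95 × 2 = 190
Convert the 3rd Fibonacci number (with F(1) = F(2) = 1) (Fibonacci index) → 1, 1, 2 → 2 (decimal)
190 ÷ 2 = 95
95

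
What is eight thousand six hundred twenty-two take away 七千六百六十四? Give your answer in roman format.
Convert eight thousand six hundred twenty-two (English words) → 8×1000 + 6×100 + 22 = 8622 (decimal)
Convert 七千六百六十四 (Chinese numeral) → 7×1000 + 6×100 + 6×10 + 4 = 7664 (decimal)
Compute 8622 - 7664 = 958
Convert 958 (decimal) → 958 = 900 + 50 + 5 + 1 + 1 + 1 → CMLVIII (Roman numeral)
CMLVIII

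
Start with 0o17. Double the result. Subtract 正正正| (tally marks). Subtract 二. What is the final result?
Convert 0o17 (octal) → 1×8 + 7 = 15 (decimal)
Start: 15
15 × 2 = 30
Convert 正正正| (tally marks) → 5 + 5 + 5 + 1 = 16 (decimal)
30 - 16 = 14
Convert 二 (Chinese numeral) → 2 (decimal)
14 - 2 = 12
12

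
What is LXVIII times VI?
Convert LXVIII (Roman numeral) → 50 + 10 + 5 + 1 + 1 + 1 = 68 (decimal)
Convert VI (Roman numeral) → 5 + 1 = 6 (decimal)
Compute 68 × 6 = 408
408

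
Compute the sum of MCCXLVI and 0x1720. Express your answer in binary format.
Convert MCCXLVI (Roman numeral) → 1000 + 100 + 100 + 40 + 5 + 1 = 1246 (decimal)
Convert 0x1720 (hexadecimal) → 1×4096 + 7×256 + 2×16 = 5920 (decimal)
Compute 1246 + 5920 = 7166
Convert 7166 (decimal) → 7166 = 4096 + 2048 + 512 + 256 + 128 + 64 + 32 + 16 + 8 + 4 + 2 → 0b1101111111110 (binary)
0b1101111111110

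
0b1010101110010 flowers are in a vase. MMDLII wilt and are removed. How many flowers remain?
Convert 0b1010101110010 (binary) → 4096 + 1024 + 256 + 64 + 32 + 16 + 2 = 5490 (decimal)
Convert MMDLII (Roman numeral) → 1000 + 1000 + 500 + 50 + 1 + 1 = 2552 (decimal)
Compute 5490 - 2552 = 2938
2938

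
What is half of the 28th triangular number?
The 28th triangular number = 28×29/2 = 406
Compute 406 ÷ 2 = 203
203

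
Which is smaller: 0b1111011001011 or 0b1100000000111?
Convert 0b1111011001011 (binary) → 4096 + 2048 + 1024 + 512 + 128 + 64 + 8 + 2 + 1 = 7883 (decimal)
Convert 0b1100000000111 (binary) → 4096 + 2048 + 4 + 2 + 1 = 6151 (decimal)
Compare 7883 vs 6151: smaller = 6151
6151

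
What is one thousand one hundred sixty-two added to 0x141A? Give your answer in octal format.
Convert one thousand one hundred sixty-two (English words) → 1×1000 + 1×100 + 62 = 1162 (decimal)
Convert 0x141A (hexadecimal) → 1×4096 + 4×256 + 1×16 + 10 = 5146 (decimal)
Compute 1162 + 5146 = 6308
Convert 6308 (decimal) → 6308 = 1×4096 + 4×512 + 2×64 + 4×8 + 4 → 0o14244 (octal)
0o14244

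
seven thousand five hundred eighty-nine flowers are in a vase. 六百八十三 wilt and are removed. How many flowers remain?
Convert seven thousand five hundred eighty-nine (English words) → 7×1000 + 5×100 + 89 = 7589 (decimal)
Convert 六百八十三 (Chinese numeral) → 6×100 + 8×10 + 3 = 683 (decimal)
Compute 7589 - 683 = 6906
6906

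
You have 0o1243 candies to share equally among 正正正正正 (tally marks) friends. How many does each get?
Convert 0o1243 (octal) → 1×512 + 2×64 + 4×8 + 3 = 675 (decimal)
Convert 正正正正正 (tally marks) → 5 + 5 + 5 + 5 + 5 = 25 (decimal)
Compute 675 ÷ 25 = 27
27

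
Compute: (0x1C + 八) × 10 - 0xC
Convert 0x1C (hexadecimal) → 1×16 + 12 = 28 (decimal)
Convert 八 (Chinese numeral) → 8 (decimal)
Convert 0xC (hexadecimal) → 12 (decimal)
Expression in decimal: (28 + 8) × 10 - 12
Parentheses first: 28 + 8 = 36
Multiply: 36 × 10 = 360
Subtract: 360 - 12 = 348
348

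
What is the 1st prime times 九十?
Convert the 1st prime (prime index) → 2 (decimal)
Convert 九十 (Chinese numeral) → 9×10 = 90 (decimal)
Compute 2 × 90 = 180
180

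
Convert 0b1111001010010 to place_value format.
Convert 0b1111001010010 (binary) → 4096 + 2048 + 1024 + 512 + 64 + 16 + 2 = 7762 (decimal)
Convert 7762 (decimal) → 7762 = 7×1000 + 7×100 + 6×10 + 2 → 7 thousands, 7 hundreds, 6 tens, 2 ones (place-value notation)
7 thousands, 7 hundreds, 6 tens, 2 ones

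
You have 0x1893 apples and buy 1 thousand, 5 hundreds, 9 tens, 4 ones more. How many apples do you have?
Convert 0x1893 (hexadecimal) → 1×4096 + 8×256 + 9×16 + 3 = 6291 (decimal)
Convert 1 thousand, 5 hundreds, 9 tens, 4 ones (place-value notation) → 1×1000 + 5×100 + 9×10 + 4 = 1594 (decimal)
Compute 6291 + 1594 = 7885
7885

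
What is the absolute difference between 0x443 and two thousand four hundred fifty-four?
Convert 0x443 (hexadecimal) → 4×256 + 4×16 + 3 = 1091 (decimal)
Convert two thousand four hundred fifty-four (English words) → 2×1000 + 4×100 + 54 = 2454 (decimal)
Compute |1091 - 2454| = 1363
1363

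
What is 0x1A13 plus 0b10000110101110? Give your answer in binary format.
Convert 0x1A13 (hexadecimal) → 1×4096 + 10×256 + 1×16 + 3 = 6675 (decimal)
Convert 0b10000110101110 (binary) → 8192 + 256 + 128 + 32 + 8 + 4 + 2 = 8622 (decimal)
Compute 6675 + 8622 = 15297
Convert 15297 (decimal) → 15297 = 8192 + 4096 + 2048 + 512 + 256 + 128 + 64 + 1 → 0b11101111000001 (binary)
0b11101111000001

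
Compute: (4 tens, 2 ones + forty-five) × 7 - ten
Convert 4 tens, 2 ones (place-value notation) → 4×10 + 2 = 42 (decimal)
Convert forty-five (English words) → 45 (decimal)
Convert ten (English words) → 10 (decimal)
Expression in decimal: (42 + 45) × 7 - 10
Parentheses first: 42 + 45 = 87
Multiply: 87 × 7 = 609
Subtract: 609 - 10 = 599
599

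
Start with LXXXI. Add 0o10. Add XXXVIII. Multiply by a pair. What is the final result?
Convert LXXXI (Roman numeral) → 50 + 10 + 10 + 10 + 1 = 81 (decimal)
Start: 81
Convert 0o10 (octal) → 1×8 = 8 (decimal)
81 + 8 = 89
Convert XXXVIII (Roman numeral) → 10 + 10 + 10 + 5 + 1 + 1 + 1 = 38 (decimal)
89 + 38 = 127
Convert a pair (colloquial) → 2 (decimal)
127 × 2 = 254
254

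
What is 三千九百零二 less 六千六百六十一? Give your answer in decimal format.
Convert 三千九百零二 (Chinese numeral) → 3×1000 + 9×100 + 2 = 3902 (decimal)
Convert 六千六百六十一 (Chinese numeral) → 6×1000 + 6×100 + 6×10 + 1 = 6661 (decimal)
Compute 3902 - 6661 = -2759
-2759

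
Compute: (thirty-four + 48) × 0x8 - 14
Convert thirty-four (English words) → 34 (decimal)
Convert 0x8 (hexadecimal) → 8 (decimal)
Expression in decimal: (34 + 48) × 8 - 14
Parentheses first: 34 + 48 = 82
Multiply: 82 × 8 = 656
Subtract: 656 - 14 = 642
642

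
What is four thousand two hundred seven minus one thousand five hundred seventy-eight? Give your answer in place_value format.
Convert four thousand two hundred seven (English words) → 4×1000 + 2×100 + 7 = 4207 (decimal)
Convert one thousand five hundred seventy-eight (English words) → 1×1000 + 5×100 + 78 = 1578 (decimal)
Compute 4207 - 1578 = 2629
Convert 2629 (decimal) → 2629 = 2×1000 + 6×100 + 2×10 + 9 → 2 thousands, 6 hundreds, 2 tens, 9 ones (place-value notation)
2 thousands, 6 hundreds, 2 tens, 9 ones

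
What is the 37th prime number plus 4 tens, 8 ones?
The 37th prime number = 157
Convert 4 tens, 8 ones (place-value notation) → 4×10 + 8 = 48 (decimal)
Compute 157 + 48 = 205
205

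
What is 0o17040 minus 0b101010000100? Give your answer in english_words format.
Convert 0o17040 (octal) → 1×4096 + 7×512 + 4×8 = 7712 (decimal)
Convert 0b101010000100 (binary) → 2048 + 512 + 128 + 4 = 2692 (decimal)
Compute 7712 - 2692 = 5020
Convert 5020 (decimal) → 5020 = 5×1000 + 20 → five thousand twenty (English words)
five thousand twenty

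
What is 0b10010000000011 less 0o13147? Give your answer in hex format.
Convert 0b10010000000011 (binary) → 8192 + 1024 + 2 + 1 = 9219 (decimal)
Convert 0o13147 (octal) → 1×4096 + 3×512 + 1×64 + 4×8 + 7 = 5735 (decimal)
Compute 9219 - 5735 = 3484
Convert 3484 (decimal) → 3484 = 13×256 + 9×16 + 12 → 0xD9C (hexadecimal)
0xD9C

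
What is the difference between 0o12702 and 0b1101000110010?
Convert 0o12702 (octal) → 1×4096 + 2×512 + 7×64 + 2 = 5570 (decimal)
Convert 0b1101000110010 (binary) → 4096 + 2048 + 512 + 32 + 16 + 2 = 6706 (decimal)
Difference: |5570 - 6706| = 1136
1136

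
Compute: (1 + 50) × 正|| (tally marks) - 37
Convert 正|| (tally marks) → 5 + 2 = 7 (decimal)
Expression in decimal: (1 + 50) × 7 - 37
Parentheses first: 1 + 50 = 51
Multiply: 51 × 7 = 357
Subtract: 357 - 37 = 320
320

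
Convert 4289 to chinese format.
Convert 4289 (decimal) → 4289 = 4×1000 + 2×100 + 8×10 + 9 → 四千二百八十九 (Chinese numeral)
四千二百八十九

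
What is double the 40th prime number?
The 40th prime number = 173
Compute 173 × 2 = 346
346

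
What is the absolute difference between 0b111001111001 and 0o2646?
Convert 0b111001111001 (binary) → 2048 + 1024 + 512 + 64 + 32 + 16 + 8 + 1 = 3705 (decimal)
Convert 0o2646 (octal) → 2×512 + 6×64 + 4×8 + 6 = 1446 (decimal)
Compute |3705 - 1446| = 2259
2259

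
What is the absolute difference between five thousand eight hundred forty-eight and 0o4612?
Convert five thousand eight hundred forty-eight (English words) → 5×1000 + 8×100 + 48 = 5848 (decimal)
Convert 0o4612 (octal) → 4×512 + 6×64 + 1×8 + 2 = 2442 (decimal)
Compute |5848 - 2442| = 3406
3406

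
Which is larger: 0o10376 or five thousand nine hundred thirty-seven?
Convert 0o10376 (octal) → 1×4096 + 3×64 + 7×8 + 6 = 4350 (decimal)
Convert five thousand nine hundred thirty-seven (English words) → 5×1000 + 9×100 + 37 = 5937 (decimal)
Compare 4350 vs 5937: larger = 5937
5937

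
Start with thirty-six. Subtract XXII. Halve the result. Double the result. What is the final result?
Convert thirty-six (English words) → 36 (decimal)
Start: 36
Convert XXII (Roman numeral) → 10 + 10 + 1 + 1 = 22 (decimal)
36 - 22 = 14
14 ÷ 2 = 7
7 × 2 = 14
14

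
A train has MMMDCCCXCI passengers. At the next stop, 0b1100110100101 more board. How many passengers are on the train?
Convert MMMDCCCXCI (Roman numeral) → 1000 + 1000 + 1000 + 500 + 100 + 100 + 100 + 90 + 1 = 3891 (decimal)
Convert 0b1100110100101 (binary) → 4096 + 2048 + 256 + 128 + 32 + 4 + 1 = 6565 (decimal)
Compute 3891 + 6565 = 10456
10456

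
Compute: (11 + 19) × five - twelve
Convert five (English words) → 5 (decimal)
Convert twelve (English words) → 12 (decimal)
Expression in decimal: (11 + 19) × 5 - 12
Parentheses first: 11 + 19 = 30
Multiply: 30 × 5 = 150
Subtract: 150 - 12 = 138
138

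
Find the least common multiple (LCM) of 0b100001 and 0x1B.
Convert 0b100001 (binary) → 32 + 1 = 33 (decimal)
Convert 0x1B (hexadecimal) → 1×16 + 11 = 27 (decimal)
Compute lcm(33, 27) = 297
297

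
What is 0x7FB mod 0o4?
Convert 0x7FB (hexadecimal) → 7×256 + 15×16 + 11 = 2043 (decimal)
Convert 0o4 (octal) → 4 (decimal)
Compute 2043 mod 4 = 3
3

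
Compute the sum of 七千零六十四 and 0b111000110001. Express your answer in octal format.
Convert 七千零六十四 (Chinese numeral) → 7×1000 + 6×10 + 4 = 7064 (decimal)
Convert 0b111000110001 (binary) → 2048 + 1024 + 512 + 32 + 16 + 1 = 3633 (decimal)
Compute 7064 + 3633 = 10697
Convert 10697 (decimal) → 10697 = 2×4096 + 4×512 + 7×64 + 1×8 + 1 → 0o24711 (octal)
0o24711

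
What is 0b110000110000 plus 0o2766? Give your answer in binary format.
Convert 0b110000110000 (binary) → 2048 + 1024 + 32 + 16 = 3120 (decimal)
Convert 0o2766 (octal) → 2×512 + 7×64 + 6×8 + 6 = 1526 (decimal)
Compute 3120 + 1526 = 4646
Convert 4646 (decimal) → 4646 = 4096 + 512 + 32 + 4 + 2 → 0b1001000100110 (binary)
0b1001000100110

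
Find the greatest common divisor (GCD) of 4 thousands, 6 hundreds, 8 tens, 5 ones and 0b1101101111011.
Convert 4 thousands, 6 hundreds, 8 tens, 5 ones (place-value notation) → 4×1000 + 6×100 + 8×10 + 5 = 4685 (decimal)
Convert 0b1101101111011 (binary) → 4096 + 2048 + 512 + 256 + 64 + 32 + 16 + 8 + 2 + 1 = 7035 (decimal)
Compute gcd(4685, 7035) = 5
5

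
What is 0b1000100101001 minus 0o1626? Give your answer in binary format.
Convert 0b1000100101001 (binary) → 4096 + 256 + 32 + 8 + 1 = 4393 (decimal)
Convert 0o1626 (octal) → 1×512 + 6×64 + 2×8 + 6 = 918 (decimal)
Compute 4393 - 918 = 3475
Convert 3475 (decimal) → 3475 = 2048 + 1024 + 256 + 128 + 16 + 2 + 1 → 0b110110010011 (binary)
0b110110010011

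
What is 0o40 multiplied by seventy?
Convert 0o40 (octal) → 4×8 = 32 (decimal)
Convert seventy (English words) → 70 (decimal)
Compute 32 × 70 = 2240
2240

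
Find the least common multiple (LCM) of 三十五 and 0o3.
Convert 三十五 (Chinese numeral) → 3×10 + 5 = 35 (decimal)
Convert 0o3 (octal) → 3 (decimal)
Compute lcm(35, 3) = 105
105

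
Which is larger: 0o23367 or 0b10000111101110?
Convert 0o23367 (octal) → 2×4096 + 3×512 + 3×64 + 6×8 + 7 = 9975 (decimal)
Convert 0b10000111101110 (binary) → 8192 + 256 + 128 + 64 + 32 + 8 + 4 + 2 = 8686 (decimal)
Compare 9975 vs 8686: larger = 9975
9975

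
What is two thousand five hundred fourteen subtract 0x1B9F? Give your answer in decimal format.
Convert two thousand five hundred fourteen (English words) → 2×1000 + 5×100 + 14 = 2514 (decimal)
Convert 0x1B9F (hexadecimal) → 1×4096 + 11×256 + 9×16 + 15 = 7071 (decimal)
Compute 2514 - 7071 = -4557
-4557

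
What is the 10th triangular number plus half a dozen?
The 10th triangular number = 10×11/2 = 55
Convert half a dozen (colloquial) → 6 (decimal)
Compute 55 + 6 = 61
61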